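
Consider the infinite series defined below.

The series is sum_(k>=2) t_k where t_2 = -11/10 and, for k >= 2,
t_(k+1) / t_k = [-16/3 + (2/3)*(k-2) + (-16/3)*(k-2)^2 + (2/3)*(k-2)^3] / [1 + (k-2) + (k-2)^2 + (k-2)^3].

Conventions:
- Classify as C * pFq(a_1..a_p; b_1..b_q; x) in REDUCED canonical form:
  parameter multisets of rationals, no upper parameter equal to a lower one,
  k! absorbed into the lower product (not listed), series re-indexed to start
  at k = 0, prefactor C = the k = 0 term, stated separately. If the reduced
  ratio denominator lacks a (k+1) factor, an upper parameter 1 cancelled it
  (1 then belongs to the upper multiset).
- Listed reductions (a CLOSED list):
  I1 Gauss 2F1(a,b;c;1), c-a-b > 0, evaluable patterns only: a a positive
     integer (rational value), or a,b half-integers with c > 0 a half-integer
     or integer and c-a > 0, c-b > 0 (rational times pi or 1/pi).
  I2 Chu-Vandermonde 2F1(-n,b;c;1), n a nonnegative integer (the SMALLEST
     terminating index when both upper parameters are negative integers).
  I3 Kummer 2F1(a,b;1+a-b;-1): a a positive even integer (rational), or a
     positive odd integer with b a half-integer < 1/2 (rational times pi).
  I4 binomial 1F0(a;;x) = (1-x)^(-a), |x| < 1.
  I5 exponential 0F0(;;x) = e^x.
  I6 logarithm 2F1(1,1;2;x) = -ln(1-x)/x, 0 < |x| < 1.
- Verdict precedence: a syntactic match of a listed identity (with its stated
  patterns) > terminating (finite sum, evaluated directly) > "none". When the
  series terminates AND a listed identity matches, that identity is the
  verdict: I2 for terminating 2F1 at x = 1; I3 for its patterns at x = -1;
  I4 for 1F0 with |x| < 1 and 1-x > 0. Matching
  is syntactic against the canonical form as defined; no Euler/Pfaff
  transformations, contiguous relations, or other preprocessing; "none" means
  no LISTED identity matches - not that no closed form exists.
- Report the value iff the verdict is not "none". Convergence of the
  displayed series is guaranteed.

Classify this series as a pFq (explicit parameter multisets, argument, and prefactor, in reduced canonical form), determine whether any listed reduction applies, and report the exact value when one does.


x = 2/3 here; the reduced form reads 1F0, upper {-8}, lower {-}, C = -11/10. Verdict: the I4 binomial reduction fires (the 1F0 binomial series: exponent 8, x = 2/3). Value: -11/65610.

The tell: from the first term -11/10: the ratio is unreduced: k^2 + 1 divides both sides (prefactor -11/10).
Step ratio: r(k) = (2/3) * (k-8) / [(k+1)] - rational in k. x = (2/3); t_0 = -11/10; negate the roots.


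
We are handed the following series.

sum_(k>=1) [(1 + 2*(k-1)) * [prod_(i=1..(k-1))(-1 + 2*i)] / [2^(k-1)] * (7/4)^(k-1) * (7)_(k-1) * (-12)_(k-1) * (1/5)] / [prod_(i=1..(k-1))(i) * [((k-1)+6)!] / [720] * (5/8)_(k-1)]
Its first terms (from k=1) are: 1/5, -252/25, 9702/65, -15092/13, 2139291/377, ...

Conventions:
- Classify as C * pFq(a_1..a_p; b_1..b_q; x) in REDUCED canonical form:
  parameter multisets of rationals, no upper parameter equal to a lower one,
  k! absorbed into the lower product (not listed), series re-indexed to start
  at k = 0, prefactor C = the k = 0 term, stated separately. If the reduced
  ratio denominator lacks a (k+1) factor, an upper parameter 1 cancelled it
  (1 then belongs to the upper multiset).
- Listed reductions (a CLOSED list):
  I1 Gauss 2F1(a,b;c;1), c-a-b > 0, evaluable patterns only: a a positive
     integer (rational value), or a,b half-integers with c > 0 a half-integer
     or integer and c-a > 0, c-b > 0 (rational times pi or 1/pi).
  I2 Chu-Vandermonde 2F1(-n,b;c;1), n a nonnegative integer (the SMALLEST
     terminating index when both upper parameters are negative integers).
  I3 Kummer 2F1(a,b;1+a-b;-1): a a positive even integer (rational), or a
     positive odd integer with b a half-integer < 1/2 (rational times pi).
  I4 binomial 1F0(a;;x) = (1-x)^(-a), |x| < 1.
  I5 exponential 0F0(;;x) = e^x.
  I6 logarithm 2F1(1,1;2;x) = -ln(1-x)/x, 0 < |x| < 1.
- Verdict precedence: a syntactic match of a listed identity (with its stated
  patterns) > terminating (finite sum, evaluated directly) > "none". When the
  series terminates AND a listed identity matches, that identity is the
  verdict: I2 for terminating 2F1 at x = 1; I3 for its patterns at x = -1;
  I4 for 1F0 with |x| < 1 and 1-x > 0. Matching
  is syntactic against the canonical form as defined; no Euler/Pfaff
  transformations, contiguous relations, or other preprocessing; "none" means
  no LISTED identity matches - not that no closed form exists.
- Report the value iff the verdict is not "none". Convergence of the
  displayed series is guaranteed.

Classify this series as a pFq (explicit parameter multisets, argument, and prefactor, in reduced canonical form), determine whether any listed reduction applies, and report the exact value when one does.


Structural cue: from the first term 1/5: the (2k+1) factor (C = 1/5, x = 7/4) shifts (1/2)_k to (3/2)_k.
Term ratio: r(k) = (7/4) * (k-12) (k+3/2) / [(k+5/8) (k+1)] - rational; roots negated = parameters, x = (7/4), C = 1/5.

Prefactor 1/5, argument 7/4: 2F1 with upper {-12, 3/2} over lower {5/8}. Verdict: terminating - the sum ends at index 12 because -12 is a negative integer; exact evaluation follows. Value: 154981835712/803856110525.


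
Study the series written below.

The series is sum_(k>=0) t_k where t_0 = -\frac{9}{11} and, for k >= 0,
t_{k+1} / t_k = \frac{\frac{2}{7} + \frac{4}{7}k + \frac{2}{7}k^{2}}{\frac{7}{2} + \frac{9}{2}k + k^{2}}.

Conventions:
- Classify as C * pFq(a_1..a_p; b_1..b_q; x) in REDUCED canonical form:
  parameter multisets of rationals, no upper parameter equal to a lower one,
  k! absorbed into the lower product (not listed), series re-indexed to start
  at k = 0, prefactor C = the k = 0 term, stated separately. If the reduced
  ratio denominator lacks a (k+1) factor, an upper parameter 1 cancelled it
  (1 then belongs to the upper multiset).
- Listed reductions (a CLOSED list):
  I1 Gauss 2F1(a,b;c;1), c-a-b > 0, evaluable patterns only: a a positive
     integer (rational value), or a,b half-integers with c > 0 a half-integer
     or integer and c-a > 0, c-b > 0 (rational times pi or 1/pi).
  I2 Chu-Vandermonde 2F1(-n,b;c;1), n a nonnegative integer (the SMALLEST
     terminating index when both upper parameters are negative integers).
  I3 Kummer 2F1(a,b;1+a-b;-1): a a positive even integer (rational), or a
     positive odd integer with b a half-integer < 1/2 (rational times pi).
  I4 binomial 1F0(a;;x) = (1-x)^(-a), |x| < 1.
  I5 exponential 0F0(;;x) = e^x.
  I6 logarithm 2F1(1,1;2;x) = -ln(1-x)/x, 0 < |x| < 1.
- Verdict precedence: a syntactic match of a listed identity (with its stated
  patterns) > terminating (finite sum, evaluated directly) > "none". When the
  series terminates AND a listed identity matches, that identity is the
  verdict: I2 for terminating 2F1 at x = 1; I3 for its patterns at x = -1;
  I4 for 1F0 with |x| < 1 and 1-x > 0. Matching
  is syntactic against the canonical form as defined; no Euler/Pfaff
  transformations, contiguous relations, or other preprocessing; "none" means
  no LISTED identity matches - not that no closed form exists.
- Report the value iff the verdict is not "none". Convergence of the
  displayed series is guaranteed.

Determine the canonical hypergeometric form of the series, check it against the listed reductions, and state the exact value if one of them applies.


The series (x = \frac{2}{7}) is 2F1: upper {1, 1}, lower {\frac{7}{2}}, prefactor -\frac{9}{11}. Verdict: none - this 2F1 at x = \frac{2}{7} matches no listed pattern, and upper {1, 1} holds no stopper.

Key observation: from the first term -\frac{9}{11}: factor the ratio over Q (prefactor -9/11): negated roots = parameters.
Adjacent-term ratio: r(k) = \frac{2}{7} * (k+1) (k+1) / [(k+\frac{7}{2}) (k+1)] - rational in k, leading ratio \frac{2}{7}; with t_0 = -\frac{9}{11}, classification follows.


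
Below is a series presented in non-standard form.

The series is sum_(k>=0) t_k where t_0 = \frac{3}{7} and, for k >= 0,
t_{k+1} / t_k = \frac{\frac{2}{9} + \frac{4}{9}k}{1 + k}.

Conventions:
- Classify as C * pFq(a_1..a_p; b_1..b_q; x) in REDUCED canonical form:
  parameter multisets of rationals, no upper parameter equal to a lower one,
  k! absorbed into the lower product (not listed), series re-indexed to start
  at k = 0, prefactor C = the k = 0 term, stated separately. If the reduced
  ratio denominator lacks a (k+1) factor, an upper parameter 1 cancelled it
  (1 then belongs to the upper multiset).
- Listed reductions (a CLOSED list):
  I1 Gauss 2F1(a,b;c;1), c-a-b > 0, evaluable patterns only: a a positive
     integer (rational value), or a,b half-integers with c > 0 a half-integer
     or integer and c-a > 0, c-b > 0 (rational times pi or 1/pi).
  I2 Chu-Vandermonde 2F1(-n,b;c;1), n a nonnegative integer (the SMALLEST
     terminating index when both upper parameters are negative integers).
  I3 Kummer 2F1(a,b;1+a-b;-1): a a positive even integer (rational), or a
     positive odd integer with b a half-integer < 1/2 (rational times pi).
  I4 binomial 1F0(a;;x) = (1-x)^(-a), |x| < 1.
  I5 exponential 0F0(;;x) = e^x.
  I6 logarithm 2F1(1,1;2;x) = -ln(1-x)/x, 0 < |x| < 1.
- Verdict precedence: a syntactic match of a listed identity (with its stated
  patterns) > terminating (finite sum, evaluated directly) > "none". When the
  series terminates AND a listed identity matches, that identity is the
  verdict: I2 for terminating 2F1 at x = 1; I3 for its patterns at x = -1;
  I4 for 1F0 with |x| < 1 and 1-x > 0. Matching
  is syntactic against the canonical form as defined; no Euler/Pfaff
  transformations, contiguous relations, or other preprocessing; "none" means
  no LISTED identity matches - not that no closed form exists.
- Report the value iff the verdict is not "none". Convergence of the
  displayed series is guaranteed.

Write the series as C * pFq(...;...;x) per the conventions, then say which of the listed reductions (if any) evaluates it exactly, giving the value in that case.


The series (x = \frac{4}{9}) is 1F0: upper {\frac{1}{2}}, lower {-}, prefactor \frac{3}{7}. Verdict (x = \frac{4}{9}): the I4 binomial reduction applies (the 1F0 binomial series: exponent -1/2, x = \frac{4}{9}). Value: \frac{3}{7} \cdot \left(\frac{5}{9}\right)^{-\frac{1}{2}}.

The tell: with t_0 = \frac{3}{7}, the expanded ratio factors over Q; C = 3/7, x = 4/9, roots give parameters.
Consecutive-term ratio: r(k) = \frac{4}{9} * (k+\frac{1}{2}) / [(k+1)] - rational; roots negated = parameters, x = \frac{4}{9}, C = \frac{3}{7}.


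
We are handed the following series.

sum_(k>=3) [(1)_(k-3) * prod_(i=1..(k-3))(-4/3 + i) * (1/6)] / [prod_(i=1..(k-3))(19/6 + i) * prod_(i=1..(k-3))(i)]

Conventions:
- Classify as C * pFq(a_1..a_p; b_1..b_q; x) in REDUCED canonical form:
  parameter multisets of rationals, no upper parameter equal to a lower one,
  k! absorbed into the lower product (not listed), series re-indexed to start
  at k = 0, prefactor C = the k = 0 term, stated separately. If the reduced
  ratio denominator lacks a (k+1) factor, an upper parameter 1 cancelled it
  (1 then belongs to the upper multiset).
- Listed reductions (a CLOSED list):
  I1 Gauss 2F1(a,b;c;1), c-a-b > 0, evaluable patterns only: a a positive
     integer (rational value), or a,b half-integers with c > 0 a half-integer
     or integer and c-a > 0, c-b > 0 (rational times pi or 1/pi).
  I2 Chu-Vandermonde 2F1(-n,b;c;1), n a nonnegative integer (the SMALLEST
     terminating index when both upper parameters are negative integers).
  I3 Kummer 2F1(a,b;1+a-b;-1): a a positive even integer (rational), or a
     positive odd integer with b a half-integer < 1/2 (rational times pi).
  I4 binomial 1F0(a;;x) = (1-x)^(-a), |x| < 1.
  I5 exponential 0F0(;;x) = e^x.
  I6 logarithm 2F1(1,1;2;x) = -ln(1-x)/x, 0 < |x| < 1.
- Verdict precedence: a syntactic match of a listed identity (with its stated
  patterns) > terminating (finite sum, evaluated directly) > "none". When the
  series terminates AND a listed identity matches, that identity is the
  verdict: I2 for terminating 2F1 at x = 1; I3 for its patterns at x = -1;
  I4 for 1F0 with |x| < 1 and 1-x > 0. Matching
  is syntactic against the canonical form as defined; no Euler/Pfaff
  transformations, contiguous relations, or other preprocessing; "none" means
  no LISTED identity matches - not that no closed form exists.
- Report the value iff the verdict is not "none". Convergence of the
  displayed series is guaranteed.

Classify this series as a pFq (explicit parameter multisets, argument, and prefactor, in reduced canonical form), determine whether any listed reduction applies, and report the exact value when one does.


At argument 1: a 2F1 with upper {-1/3, 1}, lower {25/6}, scaled by C = 1/6. Verdict: this is the Gauss summation I1 (x = 1: the Gamma ratio telescopes since c-a-b = 7/2 > 0 and a = 1 in Z>0). Its exact value is 19/126.

First insight: t_0 being 1/6, the product of the first k integers (prefactor 1/6) is k!.
Ratio: r(k) = 1 * (k-1/3) (k+1) / [(k+25/6) (k+1)] - rational in k, leading ratio 1; with t_0 = 1/6, classification follows.


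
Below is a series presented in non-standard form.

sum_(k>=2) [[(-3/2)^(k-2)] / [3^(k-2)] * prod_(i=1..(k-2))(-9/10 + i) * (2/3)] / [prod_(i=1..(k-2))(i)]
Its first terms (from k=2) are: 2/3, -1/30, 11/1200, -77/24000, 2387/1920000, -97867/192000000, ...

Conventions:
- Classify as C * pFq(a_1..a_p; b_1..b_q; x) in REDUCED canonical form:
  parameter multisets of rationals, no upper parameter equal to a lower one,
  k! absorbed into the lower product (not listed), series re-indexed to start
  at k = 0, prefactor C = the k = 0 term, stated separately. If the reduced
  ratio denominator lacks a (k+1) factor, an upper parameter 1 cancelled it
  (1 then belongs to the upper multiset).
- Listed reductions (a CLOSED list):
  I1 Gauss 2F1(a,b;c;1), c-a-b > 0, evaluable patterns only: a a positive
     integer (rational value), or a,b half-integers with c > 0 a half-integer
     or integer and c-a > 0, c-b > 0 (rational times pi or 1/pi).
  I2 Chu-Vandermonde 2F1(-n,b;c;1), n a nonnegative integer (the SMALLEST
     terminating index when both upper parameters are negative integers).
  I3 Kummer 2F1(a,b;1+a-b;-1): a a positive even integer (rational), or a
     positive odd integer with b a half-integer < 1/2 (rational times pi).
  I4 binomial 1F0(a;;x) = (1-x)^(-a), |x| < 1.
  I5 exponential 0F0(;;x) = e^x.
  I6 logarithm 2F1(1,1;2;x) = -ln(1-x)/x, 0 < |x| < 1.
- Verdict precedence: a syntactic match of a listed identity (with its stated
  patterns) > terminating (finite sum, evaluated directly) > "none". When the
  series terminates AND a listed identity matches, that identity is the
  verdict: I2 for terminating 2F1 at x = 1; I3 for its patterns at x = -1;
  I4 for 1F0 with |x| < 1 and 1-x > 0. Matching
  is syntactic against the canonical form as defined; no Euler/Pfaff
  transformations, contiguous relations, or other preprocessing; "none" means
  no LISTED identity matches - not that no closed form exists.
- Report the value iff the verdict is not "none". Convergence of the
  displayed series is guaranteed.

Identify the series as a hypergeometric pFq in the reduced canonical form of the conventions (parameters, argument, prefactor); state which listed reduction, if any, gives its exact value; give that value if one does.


The series (x = -1/2) is 1F0: upper {1/10}, lower {-}, prefactor 2/3. Verdict: this is binomial (I4) (the 1F0 binomial series: exponent -1/10, x = -1/2). Its exact value is (2/3) * (3/2)^(-1/10).

Structural cue: with t_0 = 2/3, the running product (prefactor 2/3) telescopes to a rising factorial.
Ratio: r(k) = (-1/2) * (k+1/10) / [(k+1)] - rational; roots negated = parameters, x = (-1/2), C = 2/3.


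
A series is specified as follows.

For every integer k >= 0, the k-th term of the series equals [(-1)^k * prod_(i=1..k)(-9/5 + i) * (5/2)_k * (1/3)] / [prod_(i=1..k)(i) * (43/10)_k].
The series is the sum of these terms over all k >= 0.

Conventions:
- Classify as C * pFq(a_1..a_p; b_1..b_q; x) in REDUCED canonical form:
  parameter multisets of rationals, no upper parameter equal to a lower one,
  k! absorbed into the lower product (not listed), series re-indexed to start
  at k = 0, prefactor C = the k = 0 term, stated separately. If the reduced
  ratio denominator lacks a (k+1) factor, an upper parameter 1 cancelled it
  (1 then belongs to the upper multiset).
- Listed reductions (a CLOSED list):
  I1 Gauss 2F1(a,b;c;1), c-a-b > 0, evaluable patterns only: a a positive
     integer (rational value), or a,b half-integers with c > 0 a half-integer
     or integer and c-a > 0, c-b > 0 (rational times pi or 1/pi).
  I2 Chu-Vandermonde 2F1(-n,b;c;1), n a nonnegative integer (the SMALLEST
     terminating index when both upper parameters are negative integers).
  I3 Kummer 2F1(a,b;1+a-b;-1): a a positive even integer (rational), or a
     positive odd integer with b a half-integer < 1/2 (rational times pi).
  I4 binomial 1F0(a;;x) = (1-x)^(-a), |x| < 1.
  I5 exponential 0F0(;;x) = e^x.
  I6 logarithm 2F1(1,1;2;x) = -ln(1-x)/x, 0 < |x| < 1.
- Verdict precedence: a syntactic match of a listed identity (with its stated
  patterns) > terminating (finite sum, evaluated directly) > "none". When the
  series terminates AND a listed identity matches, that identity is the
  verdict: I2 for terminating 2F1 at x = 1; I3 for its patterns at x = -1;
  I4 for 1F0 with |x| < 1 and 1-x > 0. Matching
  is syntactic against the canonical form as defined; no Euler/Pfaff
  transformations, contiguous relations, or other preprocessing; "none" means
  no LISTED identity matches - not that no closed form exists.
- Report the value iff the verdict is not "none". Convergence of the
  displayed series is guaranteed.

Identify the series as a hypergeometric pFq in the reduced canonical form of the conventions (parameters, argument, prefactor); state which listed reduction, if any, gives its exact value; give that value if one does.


Classification (C = 1/3): 2F1 with upper {-4/5, 5/2}, lower {43/10}, argument x = -1. Verdict: none here - no I1-I6 shape fits x = -1 with lower {43/10}.

Structural cue: with t_0 = 1/3, the product of the first k integers (C = 1/3, x = -1) is k!.
Step ratio: r(k) = (-1) * (k-4/5) (k+5/2) / [(k+43/10) (k+1)] ; factor over Q: parameters, x = (-1), and C = 1/3.


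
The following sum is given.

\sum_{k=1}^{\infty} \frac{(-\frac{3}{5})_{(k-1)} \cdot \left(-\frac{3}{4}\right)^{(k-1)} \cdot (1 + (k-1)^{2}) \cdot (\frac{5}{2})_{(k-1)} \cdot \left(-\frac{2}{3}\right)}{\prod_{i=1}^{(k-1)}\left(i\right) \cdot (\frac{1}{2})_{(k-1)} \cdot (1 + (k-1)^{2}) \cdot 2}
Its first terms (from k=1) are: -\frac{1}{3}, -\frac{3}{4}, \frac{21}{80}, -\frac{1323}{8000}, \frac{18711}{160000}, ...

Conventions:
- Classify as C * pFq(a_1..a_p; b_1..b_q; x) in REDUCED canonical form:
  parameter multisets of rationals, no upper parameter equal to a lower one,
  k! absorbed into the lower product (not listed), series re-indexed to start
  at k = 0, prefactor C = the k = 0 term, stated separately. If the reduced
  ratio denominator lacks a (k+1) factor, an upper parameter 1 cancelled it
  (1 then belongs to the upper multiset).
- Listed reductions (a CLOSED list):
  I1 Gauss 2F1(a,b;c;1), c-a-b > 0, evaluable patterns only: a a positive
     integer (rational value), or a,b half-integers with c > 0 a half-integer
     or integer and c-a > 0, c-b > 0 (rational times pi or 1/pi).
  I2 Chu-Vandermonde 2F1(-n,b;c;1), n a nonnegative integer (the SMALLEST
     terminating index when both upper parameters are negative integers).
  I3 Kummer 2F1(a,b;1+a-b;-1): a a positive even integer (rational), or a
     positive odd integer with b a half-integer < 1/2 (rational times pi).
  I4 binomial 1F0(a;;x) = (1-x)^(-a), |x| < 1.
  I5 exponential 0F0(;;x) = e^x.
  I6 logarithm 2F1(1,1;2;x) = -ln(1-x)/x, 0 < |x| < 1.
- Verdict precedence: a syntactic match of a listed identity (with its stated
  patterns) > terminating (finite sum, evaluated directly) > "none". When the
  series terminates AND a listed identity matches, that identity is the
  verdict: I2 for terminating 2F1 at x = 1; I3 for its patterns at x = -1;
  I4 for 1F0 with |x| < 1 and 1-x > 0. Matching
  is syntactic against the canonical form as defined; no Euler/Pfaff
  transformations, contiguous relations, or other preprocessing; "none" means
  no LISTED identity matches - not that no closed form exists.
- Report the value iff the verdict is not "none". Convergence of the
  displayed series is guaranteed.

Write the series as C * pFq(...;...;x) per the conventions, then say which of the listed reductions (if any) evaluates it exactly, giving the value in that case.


With C = -\frac{1}{3}: the canonical form is 2F1(-\frac{3}{5}, \frac{5}{2}; \frac{1}{2}; -\frac{3}{4}). Verdict: none - this 2F1 at x = -\frac{3}{4} matches no listed pattern, and upper {-\frac{3}{5}, \frac{5}{2}} holds no stopper.

Structural cue: t_0 = -\frac{1}{3} here, and the constant factors (C = -1/3, x = -3/4) combine into one prefactor.
Term ratio: r(k) = -\frac{3}{4} * (k-\frac{3}{5}) (k+\frac{5}{2}) / [(k+\frac{1}{2}) (k+1)] - rational; roots negated = parameters, x = -\frac{3}{4}, C = -\frac{1}{3}.


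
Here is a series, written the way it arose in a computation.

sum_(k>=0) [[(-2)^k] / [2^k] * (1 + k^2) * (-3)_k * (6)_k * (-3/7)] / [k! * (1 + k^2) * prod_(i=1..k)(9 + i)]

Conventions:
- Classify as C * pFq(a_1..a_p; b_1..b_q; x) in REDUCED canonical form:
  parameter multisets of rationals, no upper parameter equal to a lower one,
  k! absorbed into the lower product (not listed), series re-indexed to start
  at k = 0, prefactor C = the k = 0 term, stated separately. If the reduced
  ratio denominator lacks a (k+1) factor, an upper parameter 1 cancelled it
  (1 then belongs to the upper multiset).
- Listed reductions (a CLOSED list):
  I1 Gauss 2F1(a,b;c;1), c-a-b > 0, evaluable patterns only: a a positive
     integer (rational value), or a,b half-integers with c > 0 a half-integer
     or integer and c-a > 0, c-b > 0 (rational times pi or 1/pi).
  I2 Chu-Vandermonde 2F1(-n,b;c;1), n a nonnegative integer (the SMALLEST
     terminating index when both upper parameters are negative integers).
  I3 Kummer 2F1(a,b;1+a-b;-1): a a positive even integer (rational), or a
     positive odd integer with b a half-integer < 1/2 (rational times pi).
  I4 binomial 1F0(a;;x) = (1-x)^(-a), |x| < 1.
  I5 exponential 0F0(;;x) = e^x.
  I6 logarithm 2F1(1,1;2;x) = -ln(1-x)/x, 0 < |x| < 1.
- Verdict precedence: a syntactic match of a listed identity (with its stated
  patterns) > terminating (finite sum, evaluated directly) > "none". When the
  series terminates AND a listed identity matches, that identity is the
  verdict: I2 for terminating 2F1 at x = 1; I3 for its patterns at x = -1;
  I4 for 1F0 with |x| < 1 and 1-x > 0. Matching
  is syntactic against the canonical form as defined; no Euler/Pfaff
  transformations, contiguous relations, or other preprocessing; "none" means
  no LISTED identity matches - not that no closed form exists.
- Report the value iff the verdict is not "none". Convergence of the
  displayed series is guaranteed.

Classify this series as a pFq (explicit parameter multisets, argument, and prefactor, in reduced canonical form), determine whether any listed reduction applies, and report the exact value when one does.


With C = -3/7: the canonical form is 2F1(-3, 6; 10; -1). Verdict: this is the Kummer evaluation I3 (x = -1; c = 10 equals 1+a-b for upper {-3, 6}: listed pattern). Exact value: -9/5.

First insight: with t_0 = -3/7, the lower running product (C = -3/7) is a rising factorial.
Term ratio: r(k) = (-1) * (k-3) (k+6) / [(k+10) (k+1)] - rational in k, leading ratio (-1); with t_0 = -3/7, classification follows.


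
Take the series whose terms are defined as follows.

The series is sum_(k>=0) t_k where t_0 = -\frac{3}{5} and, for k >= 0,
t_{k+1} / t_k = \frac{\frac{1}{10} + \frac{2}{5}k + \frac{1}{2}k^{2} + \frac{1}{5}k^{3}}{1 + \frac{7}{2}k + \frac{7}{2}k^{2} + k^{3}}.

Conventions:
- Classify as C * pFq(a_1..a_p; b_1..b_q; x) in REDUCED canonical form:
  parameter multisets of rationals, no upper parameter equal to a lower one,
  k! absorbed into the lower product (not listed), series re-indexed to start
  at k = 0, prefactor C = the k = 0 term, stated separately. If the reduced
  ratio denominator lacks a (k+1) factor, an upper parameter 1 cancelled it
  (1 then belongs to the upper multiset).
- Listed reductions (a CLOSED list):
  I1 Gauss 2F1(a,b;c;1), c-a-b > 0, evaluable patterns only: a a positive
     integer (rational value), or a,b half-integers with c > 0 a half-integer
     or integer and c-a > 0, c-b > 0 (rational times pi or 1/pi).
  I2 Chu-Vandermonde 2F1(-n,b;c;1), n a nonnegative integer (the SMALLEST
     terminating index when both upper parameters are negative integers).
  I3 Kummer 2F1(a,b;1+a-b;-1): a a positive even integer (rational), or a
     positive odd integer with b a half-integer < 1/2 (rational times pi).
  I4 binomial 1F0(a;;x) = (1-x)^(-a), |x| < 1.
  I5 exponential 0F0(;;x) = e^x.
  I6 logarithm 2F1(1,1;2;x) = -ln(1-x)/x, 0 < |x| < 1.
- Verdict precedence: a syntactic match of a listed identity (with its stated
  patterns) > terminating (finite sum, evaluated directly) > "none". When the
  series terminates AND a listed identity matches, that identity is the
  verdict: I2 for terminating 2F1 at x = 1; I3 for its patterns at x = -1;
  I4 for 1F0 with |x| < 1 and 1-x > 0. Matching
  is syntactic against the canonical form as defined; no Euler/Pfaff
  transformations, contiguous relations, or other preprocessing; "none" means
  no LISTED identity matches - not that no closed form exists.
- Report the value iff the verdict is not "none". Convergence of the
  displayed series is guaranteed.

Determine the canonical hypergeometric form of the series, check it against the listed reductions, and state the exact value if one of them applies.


This is -\frac{3}{5} * 2F1(1, 1; 2; \frac{1}{5}) in reduced canonical form. Verdict: this is logarithm (I6) (the logarithm: parameters (1,1;2), x = \frac{1}{5}). Its exact value is 3 \cdot \ln\left(\frac{4}{5}\right).

Structural cue: t_0 being -\frac{3}{5}, factor the ratio over Q (C = -3/5): negated roots = parameters.
Consecutive-term ratio: r(k) = \frac{1}{5} * (k+1) (k+1) / [(k+2) (k+1)] - rational in k. x = \frac{1}{5}; t_0 = -\frac{3}{5}; negate the roots.


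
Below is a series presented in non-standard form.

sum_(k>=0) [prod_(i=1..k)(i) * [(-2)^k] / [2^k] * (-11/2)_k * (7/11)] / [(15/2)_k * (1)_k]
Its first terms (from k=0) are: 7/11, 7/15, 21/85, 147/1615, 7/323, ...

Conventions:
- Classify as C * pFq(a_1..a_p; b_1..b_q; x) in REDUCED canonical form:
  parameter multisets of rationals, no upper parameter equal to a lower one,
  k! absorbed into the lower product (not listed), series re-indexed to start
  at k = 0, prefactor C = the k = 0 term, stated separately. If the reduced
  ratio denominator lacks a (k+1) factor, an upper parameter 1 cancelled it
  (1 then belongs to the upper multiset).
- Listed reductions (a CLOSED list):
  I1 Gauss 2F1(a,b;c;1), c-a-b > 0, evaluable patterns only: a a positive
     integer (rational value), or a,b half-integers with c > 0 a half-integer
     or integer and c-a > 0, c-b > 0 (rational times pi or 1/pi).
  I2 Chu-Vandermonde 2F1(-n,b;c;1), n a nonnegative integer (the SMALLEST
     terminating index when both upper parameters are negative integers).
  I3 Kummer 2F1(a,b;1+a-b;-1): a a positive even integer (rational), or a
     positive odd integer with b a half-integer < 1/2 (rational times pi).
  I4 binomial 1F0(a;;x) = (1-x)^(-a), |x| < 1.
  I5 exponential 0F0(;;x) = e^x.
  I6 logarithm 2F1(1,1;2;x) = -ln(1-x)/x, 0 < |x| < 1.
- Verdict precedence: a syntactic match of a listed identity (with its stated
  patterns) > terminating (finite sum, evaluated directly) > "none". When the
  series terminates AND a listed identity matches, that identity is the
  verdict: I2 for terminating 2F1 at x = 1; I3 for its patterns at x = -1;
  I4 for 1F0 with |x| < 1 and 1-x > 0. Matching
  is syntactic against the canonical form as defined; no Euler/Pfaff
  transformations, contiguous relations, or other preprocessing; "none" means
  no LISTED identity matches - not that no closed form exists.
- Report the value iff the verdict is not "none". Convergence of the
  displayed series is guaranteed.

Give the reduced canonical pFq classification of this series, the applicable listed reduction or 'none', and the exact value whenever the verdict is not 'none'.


Classification (C = 7/11): 2F1 with upper {-11/2, 1}, lower {15/2}, argument x = -1. Verdict: this is Kummer's theorem (I3) (x = -1; c = 15/2 equals 1+a-b for upper {-11/2, 1}: listed pattern). Exact value: (1911/4096) * pi.

Key step: t_0 = 7/11 here, and (1)_k (prefactor 7/11) is k! itself.
Consecutive-term ratio: r(k) = (-1) * (k-11/2) (k+1) / [(k+15/2) (k+1)] - rational in k, leading ratio (-1); with t_0 = 7/11, classification follows.


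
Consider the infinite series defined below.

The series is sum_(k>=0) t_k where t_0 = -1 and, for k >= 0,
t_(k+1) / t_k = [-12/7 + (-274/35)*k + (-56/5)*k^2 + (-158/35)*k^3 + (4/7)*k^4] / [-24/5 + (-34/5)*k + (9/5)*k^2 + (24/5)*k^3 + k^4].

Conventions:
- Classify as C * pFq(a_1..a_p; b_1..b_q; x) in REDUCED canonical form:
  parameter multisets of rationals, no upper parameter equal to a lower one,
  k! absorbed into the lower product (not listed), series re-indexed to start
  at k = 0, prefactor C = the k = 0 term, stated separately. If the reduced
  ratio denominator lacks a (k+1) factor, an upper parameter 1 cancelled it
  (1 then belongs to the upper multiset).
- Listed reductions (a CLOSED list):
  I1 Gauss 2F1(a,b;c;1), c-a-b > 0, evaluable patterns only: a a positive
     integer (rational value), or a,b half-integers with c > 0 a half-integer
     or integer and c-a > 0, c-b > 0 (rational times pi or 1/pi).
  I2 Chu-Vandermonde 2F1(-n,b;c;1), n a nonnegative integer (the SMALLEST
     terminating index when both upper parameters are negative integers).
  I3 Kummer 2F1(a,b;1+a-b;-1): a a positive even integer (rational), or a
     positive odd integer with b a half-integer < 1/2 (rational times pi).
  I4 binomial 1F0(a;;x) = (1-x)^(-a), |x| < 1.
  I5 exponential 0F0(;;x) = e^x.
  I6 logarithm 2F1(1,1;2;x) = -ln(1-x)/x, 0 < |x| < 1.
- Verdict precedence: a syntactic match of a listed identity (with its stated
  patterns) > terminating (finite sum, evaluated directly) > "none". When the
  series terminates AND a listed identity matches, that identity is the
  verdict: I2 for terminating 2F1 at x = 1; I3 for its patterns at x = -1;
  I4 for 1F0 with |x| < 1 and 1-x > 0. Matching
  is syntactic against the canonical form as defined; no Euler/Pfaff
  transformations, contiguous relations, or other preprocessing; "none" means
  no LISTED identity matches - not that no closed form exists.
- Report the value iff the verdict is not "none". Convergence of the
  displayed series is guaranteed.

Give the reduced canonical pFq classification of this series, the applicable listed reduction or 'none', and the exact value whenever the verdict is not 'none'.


Canonical form: C = -1 times 3F2 with upper {-10, 1/2, 3/5}, lower {-6/5, 4}, x = 4/7. Verdict: terminating. With -10 upstairs the series is a 11-term polynomial sum; evaluated term by term. Value: -503062323549/311287724398.

The tell: x = (4/7) and the parameter 1 appears in both the upper and lower lists and cancels.
Step ratio: r(k) = (4/7) * (k-10) (k+1/2) (k+3/5) / [(k-6/5) (k+4) (k+1)] - poly over poly, x = (4/7) from leading terms; C = -1 at k = 0.


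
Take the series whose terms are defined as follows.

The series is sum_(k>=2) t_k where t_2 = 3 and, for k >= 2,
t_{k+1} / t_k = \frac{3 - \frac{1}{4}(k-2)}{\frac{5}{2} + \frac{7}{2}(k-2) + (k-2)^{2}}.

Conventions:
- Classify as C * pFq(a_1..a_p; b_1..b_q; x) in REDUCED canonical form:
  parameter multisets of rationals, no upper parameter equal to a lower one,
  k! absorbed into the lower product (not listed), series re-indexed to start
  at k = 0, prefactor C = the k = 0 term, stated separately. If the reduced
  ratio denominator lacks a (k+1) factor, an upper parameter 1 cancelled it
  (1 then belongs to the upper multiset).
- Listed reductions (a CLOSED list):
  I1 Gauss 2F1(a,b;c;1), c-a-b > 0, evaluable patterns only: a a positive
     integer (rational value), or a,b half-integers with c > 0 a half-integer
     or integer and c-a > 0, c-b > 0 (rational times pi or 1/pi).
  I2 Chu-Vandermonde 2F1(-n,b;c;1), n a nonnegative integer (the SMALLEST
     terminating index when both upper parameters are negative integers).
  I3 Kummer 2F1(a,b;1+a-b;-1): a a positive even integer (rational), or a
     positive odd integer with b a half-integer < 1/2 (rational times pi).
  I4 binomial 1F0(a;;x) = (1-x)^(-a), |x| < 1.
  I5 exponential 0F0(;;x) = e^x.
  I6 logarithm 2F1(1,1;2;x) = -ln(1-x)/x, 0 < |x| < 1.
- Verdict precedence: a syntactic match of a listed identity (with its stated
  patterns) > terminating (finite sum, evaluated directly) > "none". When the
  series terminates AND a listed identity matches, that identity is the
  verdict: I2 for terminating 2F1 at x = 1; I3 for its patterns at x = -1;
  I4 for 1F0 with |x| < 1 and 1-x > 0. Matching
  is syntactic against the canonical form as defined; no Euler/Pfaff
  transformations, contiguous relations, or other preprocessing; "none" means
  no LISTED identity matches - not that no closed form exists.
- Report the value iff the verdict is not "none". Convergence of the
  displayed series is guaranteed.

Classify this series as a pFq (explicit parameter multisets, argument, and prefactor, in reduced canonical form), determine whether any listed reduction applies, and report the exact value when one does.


x = -\frac{1}{4} here; the reduced form reads 1F1, upper {-12}, lower {\frac{5}{2}}, C = 3. Verdict: terminating (-12 upstairs). 13 nonzero terms in all; added directly. Value: \frac{73343347000111859}{8831557163520000}.

Key observation: from the first term 3: factor the ratio over Q (C = 3): negated roots = parameters.
Adjacent-term ratio: r(k) = -\frac{1}{4} * (k-12) / [(k+\frac{5}{2}) (k+1)] - rational; roots negated = parameters, x = -\frac{1}{4}, C = 3.


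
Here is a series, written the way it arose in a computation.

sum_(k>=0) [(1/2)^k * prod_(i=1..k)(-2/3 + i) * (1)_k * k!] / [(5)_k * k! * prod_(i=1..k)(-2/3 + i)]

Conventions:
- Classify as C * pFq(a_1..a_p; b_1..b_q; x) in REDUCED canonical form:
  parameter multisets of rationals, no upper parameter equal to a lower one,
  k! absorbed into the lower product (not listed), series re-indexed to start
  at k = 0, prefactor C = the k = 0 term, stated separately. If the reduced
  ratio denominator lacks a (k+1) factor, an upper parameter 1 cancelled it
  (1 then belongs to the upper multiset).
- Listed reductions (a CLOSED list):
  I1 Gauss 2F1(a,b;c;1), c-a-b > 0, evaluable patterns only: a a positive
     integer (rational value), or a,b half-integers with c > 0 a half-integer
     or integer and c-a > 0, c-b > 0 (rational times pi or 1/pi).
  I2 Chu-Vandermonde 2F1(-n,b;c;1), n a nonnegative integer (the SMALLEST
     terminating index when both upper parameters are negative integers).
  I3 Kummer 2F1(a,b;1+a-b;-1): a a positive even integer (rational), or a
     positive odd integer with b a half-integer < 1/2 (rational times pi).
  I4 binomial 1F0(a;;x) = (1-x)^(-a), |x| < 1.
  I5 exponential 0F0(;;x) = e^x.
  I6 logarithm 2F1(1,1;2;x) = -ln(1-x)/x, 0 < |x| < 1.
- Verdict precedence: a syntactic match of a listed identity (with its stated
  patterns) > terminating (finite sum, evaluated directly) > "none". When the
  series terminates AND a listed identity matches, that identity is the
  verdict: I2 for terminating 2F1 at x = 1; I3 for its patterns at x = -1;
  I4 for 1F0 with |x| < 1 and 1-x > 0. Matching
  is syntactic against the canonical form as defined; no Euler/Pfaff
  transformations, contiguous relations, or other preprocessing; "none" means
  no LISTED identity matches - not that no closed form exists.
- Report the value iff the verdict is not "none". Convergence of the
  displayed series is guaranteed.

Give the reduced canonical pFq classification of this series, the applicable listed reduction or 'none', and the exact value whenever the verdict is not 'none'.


At argument 1/2: a 2F1 with upper {1, 1}, lower {5}, scaled by C = 1. Verdict: none - at argument 1/2 the multisets {1, 1} ; {5} match no listed identity.

Key step: x = (1/2) and the lower running product (C = 1) is a rising factorial.
Term ratio: r(k) = (1/2) * (k+1) (k+1) / [(k+5) (k+1)] - rational in k, leading ratio (1/2); with t_0 = 1, classification follows.


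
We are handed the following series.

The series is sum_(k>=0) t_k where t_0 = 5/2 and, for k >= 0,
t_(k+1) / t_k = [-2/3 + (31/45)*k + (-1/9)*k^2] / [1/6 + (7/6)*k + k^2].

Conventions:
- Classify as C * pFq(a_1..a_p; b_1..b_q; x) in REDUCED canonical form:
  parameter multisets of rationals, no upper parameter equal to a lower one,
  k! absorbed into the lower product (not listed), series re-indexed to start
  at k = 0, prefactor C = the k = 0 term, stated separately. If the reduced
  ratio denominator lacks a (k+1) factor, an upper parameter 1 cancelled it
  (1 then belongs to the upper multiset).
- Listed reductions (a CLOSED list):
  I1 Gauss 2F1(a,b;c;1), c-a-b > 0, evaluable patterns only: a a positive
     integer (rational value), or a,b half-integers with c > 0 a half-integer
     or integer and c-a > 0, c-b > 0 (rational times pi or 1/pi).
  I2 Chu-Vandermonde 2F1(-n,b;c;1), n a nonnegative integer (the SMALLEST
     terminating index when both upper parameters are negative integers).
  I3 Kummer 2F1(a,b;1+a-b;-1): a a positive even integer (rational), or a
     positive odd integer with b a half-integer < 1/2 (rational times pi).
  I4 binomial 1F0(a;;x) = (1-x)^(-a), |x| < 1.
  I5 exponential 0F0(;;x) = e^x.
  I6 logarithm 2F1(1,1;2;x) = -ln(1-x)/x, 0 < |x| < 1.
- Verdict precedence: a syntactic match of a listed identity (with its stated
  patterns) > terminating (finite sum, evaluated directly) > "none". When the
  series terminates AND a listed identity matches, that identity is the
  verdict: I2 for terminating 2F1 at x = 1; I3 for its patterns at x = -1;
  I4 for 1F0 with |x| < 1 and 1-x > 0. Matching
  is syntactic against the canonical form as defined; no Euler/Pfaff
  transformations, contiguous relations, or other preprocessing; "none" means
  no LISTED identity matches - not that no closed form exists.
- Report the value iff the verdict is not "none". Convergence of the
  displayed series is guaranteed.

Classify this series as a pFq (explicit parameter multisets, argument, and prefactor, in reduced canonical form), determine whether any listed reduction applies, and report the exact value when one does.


The series (x = -1/9) is 2F1: upper {-5, -6/5}, lower {1/6}, prefactor 5/2. Verdict: terminating - upper parameter -5 makes this a finite sum (last index 5), evaluated exactly. Value: -1151338597/162093750.

Key observation: t_0 = 5/2 here, and the expanded ratio factors over Q; C = 5/2, x = -1/9, roots give parameters.
Ratio: r(k) = (-1/9) * (k-5) (k-6/5) / [(k+1/6) (k+1)] - rational in k. x = (-1/9); t_0 = 5/2; negate the roots.


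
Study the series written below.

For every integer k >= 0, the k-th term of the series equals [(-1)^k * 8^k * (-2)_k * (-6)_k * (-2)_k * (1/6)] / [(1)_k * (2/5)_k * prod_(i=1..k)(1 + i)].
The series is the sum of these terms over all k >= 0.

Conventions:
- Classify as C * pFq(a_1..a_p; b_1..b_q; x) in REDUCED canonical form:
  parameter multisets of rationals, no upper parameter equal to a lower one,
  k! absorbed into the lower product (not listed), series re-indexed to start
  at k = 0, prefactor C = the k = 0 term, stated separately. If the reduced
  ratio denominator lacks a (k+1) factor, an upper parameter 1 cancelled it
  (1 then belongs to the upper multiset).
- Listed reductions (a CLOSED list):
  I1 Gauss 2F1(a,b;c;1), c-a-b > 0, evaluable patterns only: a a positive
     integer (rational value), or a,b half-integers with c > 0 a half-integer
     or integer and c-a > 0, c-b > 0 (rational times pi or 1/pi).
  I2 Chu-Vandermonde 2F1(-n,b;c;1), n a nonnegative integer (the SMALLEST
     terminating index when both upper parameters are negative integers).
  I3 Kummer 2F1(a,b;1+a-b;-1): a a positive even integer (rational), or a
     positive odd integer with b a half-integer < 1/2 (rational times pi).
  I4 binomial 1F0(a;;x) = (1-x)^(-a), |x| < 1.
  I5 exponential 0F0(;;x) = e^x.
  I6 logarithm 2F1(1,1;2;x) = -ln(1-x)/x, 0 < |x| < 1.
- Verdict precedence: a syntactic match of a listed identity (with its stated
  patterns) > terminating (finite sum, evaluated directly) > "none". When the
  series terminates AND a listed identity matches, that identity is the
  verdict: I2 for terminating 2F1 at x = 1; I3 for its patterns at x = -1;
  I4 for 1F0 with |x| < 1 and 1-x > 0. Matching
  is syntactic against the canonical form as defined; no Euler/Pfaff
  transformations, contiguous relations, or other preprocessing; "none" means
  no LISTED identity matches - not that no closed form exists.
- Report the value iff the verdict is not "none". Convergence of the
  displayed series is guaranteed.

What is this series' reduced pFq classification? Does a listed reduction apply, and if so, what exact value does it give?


x = -8 here; the reduced form reads 3F2, upper {-6, -2, -2}, lower {2/5, 2}, C = 1/6. Verdict: terminating - the sum ends at index 2 because -2 is a negative integer; exact evaluation follows. Value: 3229/14.

Key observation: from the first term 1/6: the (-1)^k factor (prefactor 1/6) folds into the argument's sign.
Step ratio: r(k) = (-8) * (k-6) (k-2) (k-2) / [(k+2/5) (k+2) (k+1)] - rational; roots negated = parameters, x = (-8), C = 1/6.
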